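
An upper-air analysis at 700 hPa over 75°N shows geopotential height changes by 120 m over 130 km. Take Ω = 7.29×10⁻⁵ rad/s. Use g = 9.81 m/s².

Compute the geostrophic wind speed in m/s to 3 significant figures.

Coriolis parameter at 75°N:
f = 2Ω sin φ = 2 × 7.29×10⁻⁵ × sin 75° = 1.41×10⁻⁴ s⁻¹
Height gradient: |∂Z/∂n| = 120 m / 130000 m = 9.23×10⁻⁴
On a pressure surface, geostrophic balance gives V_g = (g/f)|∂Z/∂n|:
V_g = 9.81 × 9.23×10⁻⁴ / 1.41×10⁻⁴ = 64.3 m/s

64.3 m/s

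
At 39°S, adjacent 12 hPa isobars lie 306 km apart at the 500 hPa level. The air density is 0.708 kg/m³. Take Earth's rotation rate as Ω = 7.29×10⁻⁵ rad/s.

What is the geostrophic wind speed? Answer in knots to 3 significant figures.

117 knots

Coriolis parameter at 39°S:
f = 2Ω sin φ = 2 × 7.29×10⁻⁵ × sin 39° = 9.18×10⁻⁵ s⁻¹
Pressure gradient: |∂P/∂n| = 1200 Pa / 306000 m = 3.92×10⁻³ Pa/m
Geostrophic balance (pressure-gradient force = Coriolis force):
V_g = (1/(fρ)) |∂P/∂n| = 3.92×10⁻³ / (9.18×10⁻⁵ × 0.708) = 60.4 m/s
Converting: 60.4 m/s × 1.944 = 117 knots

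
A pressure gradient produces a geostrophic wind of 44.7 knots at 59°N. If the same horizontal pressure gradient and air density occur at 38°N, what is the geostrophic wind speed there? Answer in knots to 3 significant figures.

62.2 knots

With the same pressure gradient and density, V_g ∝ 1/f ∝ 1/sin φ.
V₂ = V₁ · sin φ₁ / sin φ₂ = 44.7 × sin 59° / sin 38°
V₂ = 44.7 × 0.8572/0.6157 = 62.2 knots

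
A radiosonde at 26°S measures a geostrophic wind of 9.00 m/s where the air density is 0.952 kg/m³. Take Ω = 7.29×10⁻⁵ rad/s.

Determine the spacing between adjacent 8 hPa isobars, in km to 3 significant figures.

1460 km

Coriolis parameter at 26°S:
f = 2Ω sin φ = 2 × 7.29×10⁻⁵ × sin 26° = 6.39×10⁻⁵ s⁻¹
Geostrophic balance rearranged: |∂P/∂n| = f ρ V_g
|∂P/∂n| = 6.39×10⁻⁵ × 0.952 × 9.00 = 5.48×10⁻⁴ Pa/m
Isobar spacing: Δn = ΔP/|∂P/∂n| = 800 Pa / 5.48×10⁻⁴ Pa/m = 1460868 m ≈ 1460 km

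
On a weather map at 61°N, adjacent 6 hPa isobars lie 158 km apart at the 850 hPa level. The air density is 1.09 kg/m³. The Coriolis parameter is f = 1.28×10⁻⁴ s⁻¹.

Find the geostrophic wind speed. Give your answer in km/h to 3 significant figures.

98.0 km/h

Pressure gradient: |∂P/∂n| = 600 Pa / 158000 m = 3.80×10⁻³ Pa/m
Geostrophic balance (pressure-gradient force = Coriolis force):
V_g = (1/(fρ)) |∂P/∂n| = 3.80×10⁻³ / (1.28×10⁻⁴ × 1.09) = 27.2 m/s
Converting: 27.2 m/s × 3.6 = 98.0 km/h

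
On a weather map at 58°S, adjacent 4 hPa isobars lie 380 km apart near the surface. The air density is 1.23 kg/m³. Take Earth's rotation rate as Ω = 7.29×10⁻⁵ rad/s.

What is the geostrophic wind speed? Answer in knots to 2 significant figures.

13 knots

Coriolis parameter at 58°S:
f = 2Ω sin φ = 2 × 7.29×10⁻⁵ × sin 58° = 1.24×10⁻⁴ s⁻¹
Pressure gradient: |∂P/∂n| = 400 Pa / 380000 m = 1.05×10⁻³ Pa/m
Geostrophic balance (pressure-gradient force = Coriolis force):
V_g = (1/(fρ)) |∂P/∂n| = 1.05×10⁻³ / (1.24×10⁻⁴ × 1.23) = 6.92 m/s
Converting: 6.92 m/s × 1.944 = 13 knots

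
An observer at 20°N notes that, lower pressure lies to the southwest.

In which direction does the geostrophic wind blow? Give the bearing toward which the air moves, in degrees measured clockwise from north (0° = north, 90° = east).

315°

The pressure-gradient force points toward the southwest (bearing 225°).
Geostrophic balance: in the Northern Hemisphere the Coriolis force deflects motion to the right, so the geostrophic wind blows 90° to the right of the pressure-gradient force (low pressure on the left).
Rotating 225° by 90° clockwise gives 315° — the wind blows toward the northwest.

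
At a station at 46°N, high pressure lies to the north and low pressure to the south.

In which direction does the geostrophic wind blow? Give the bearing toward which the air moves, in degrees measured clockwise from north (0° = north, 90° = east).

270°

The pressure-gradient force points toward the south (bearing 180°).
Geostrophic balance: in the Northern Hemisphere the Coriolis force deflects motion to the right, so the geostrophic wind blows 90° to the right of the pressure-gradient force (low pressure on the left).
Rotating 180° by 90° clockwise gives 270° — the wind blows toward the west.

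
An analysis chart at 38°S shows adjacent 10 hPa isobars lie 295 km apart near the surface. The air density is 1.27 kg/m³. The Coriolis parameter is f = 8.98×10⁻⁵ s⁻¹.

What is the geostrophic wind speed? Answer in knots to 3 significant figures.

Pressure gradient: |∂P/∂n| = 1000 Pa / 295000 m = 3.39×10⁻³ Pa/m
Geostrophic balance (pressure-gradient force = Coriolis force):
V_g = (1/(fρ)) |∂P/∂n| = 3.39×10⁻³ / (8.98×10⁻⁵ × 1.27) = 29.7 m/s
Converting: 29.7 m/s × 1.944 = 57.8 knots

57.8 knots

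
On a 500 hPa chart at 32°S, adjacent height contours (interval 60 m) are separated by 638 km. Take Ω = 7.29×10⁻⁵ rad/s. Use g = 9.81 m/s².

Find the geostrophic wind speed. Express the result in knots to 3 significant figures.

Coriolis parameter at 32°S:
f = 2Ω sin φ = 2 × 7.29×10⁻⁵ × sin 32° = 7.73×10⁻⁵ s⁻¹
Height gradient: |∂Z/∂n| = 60 m / 638000 m = 9.40×10⁻⁵
On a pressure surface, geostrophic balance gives V_g = (g/f)|∂Z/∂n|:
V_g = 9.81 × 9.40×10⁻⁵ / 7.73×10⁻⁵ = 11.9 m/s
Converting: 11.9 m/s × 1.944 = 23.2 knots

23.2 knots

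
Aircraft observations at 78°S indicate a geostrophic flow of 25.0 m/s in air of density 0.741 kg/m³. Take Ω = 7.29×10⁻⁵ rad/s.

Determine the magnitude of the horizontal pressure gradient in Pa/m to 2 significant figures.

Coriolis parameter at 78°S:
f = 2Ω sin φ = 2 × 7.29×10⁻⁵ × sin 78° = 1.43×10⁻⁴ s⁻¹
Geostrophic balance rearranged: |∂P/∂n| = f ρ V_g
|∂P/∂n| = 1.43×10⁻⁴ × 0.741 × 25.0 = 2.64×10⁻³ Pa/m

2.6×10⁻³ Pa/m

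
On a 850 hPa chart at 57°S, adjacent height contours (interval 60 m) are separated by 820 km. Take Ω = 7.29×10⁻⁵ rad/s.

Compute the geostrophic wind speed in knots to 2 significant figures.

Coriolis parameter at 57°S:
f = 2Ω sin φ = 2 × 7.29×10⁻⁵ × sin 57° = 1.22×10⁻⁴ s⁻¹
Height gradient: |∂Z/∂n| = 60 m / 820000 m = 7.32×10⁻⁵
On a pressure surface, geostrophic balance gives V_g = (g/f)|∂Z/∂n|:
V_g = 9.81 × 7.32×10⁻⁵ / 1.22×10⁻⁴ = 5.87 m/s
Converting: 5.87 m/s × 1.944 = 11 knots

11 knots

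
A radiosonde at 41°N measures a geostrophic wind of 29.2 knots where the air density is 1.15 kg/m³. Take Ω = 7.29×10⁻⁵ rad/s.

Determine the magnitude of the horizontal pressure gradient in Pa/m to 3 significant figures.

1.65×10⁻³ Pa/m

Coriolis parameter at 41°N:
f = 2Ω sin φ = 2 × 7.29×10⁻⁵ × sin 41° = 9.57×10⁻⁵ s⁻¹
Wind speed in SI: 29.2 knots = 15.0 m/s
Geostrophic balance rearranged: |∂P/∂n| = f ρ V_g
|∂P/∂n| = 9.57×10⁻⁵ × 1.15 × 15.0 = 1.65×10⁻³ Pa/m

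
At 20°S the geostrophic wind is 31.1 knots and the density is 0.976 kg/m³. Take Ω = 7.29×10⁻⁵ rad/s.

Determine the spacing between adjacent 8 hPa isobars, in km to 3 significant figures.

1030 km

Coriolis parameter at 20°S:
f = 2Ω sin φ = 2 × 7.29×10⁻⁵ × sin 20° = 4.99×10⁻⁵ s⁻¹
Wind speed in SI: 31.1 knots = 16.0 m/s
Geostrophic balance rearranged: |∂P/∂n| = f ρ V_g
|∂P/∂n| = 4.99×10⁻⁵ × 0.976 × 16.0 = 7.79×10⁻⁴ Pa/m
Isobar spacing: Δn = ΔP/|∂P/∂n| = 800 Pa / 7.79×10⁻⁴ Pa/m = 1027383 m ≈ 1030 km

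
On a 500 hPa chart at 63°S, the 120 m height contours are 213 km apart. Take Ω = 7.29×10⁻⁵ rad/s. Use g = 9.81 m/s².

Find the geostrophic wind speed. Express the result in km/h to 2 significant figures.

150 km/h

Coriolis parameter at 63°S:
f = 2Ω sin φ = 2 × 7.29×10⁻⁵ × sin 63° = 1.30×10⁻⁴ s⁻¹
Height gradient: |∂Z/∂n| = 120 m / 213000 m = 5.63×10⁻⁴
On a pressure surface, geostrophic balance gives V_g = (g/f)|∂Z/∂n|:
V_g = 9.81 × 5.63×10⁻⁴ / 1.30×10⁻⁴ = 42.5 m/s
Converting: 42.5 m/s × 3.6 = 150 km/h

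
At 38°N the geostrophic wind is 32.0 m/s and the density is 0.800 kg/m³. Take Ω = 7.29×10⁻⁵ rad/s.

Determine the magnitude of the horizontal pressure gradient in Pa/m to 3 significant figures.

Coriolis parameter at 38°N:
f = 2Ω sin φ = 2 × 7.29×10⁻⁵ × sin 38° = 8.98×10⁻⁵ s⁻¹
Geostrophic balance rearranged: |∂P/∂n| = f ρ V_g
|∂P/∂n| = 8.98×10⁻⁵ × 0.800 × 32.0 = 2.30×10⁻³ Pa/m

2.30×10⁻³ Pa/m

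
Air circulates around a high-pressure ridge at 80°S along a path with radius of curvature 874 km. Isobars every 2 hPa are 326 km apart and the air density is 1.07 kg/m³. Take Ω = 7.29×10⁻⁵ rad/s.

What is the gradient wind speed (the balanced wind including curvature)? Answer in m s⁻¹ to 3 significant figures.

Coriolis parameter at 80°S:
f = 2Ω sin φ = 2 × 7.29×10⁻⁵ × sin 80° = 1.44×10⁻⁴ s⁻¹
Pressure gradient: |∂P/∂n| = 200 Pa / 326000 m = 6.13×10⁻⁴ Pa/m
Geostrophic speed: V_g = |∂P/∂n|/(fρ) = 6.13×10⁻⁴/(1.44×10⁻⁴ × 1.07) = 3.99 m/s
Around a high, pressure-gradient force acts outward with centrifugal, so Coriolis balances both:
fV = (1/ρ)|∂P/∂n| + V²/R  →  V² − fR·V + fR·V_g = 0
With fR = 1.44×10⁻⁴ × 874×10³ m = 125 m/s:
V = [fR − √((fR)² − 4 fR V_g)]/2 = [125 − √(125² − 4×125×3.99)]/2 = 4.13 m/s
Supergeostrophic (V > V_g = 3.99 m/s), as expected around a high.

4.13 m s⁻¹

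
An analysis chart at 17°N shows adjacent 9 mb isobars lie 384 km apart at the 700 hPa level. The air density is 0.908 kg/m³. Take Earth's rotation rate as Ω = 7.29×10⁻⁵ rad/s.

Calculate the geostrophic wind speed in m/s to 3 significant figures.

Coriolis parameter at 17°N:
f = 2Ω sin φ = 2 × 7.29×10⁻⁵ × sin 17° = 4.26×10⁻⁵ s⁻¹
Pressure gradient: |∂P/∂n| = 900 Pa / 384000 m = 2.34×10⁻³ Pa/m
Geostrophic balance (pressure-gradient force = Coriolis force):
V_g = (1/(fρ)) |∂P/∂n| = 2.34×10⁻³ / (4.26×10⁻⁵ × 0.908) = 60.6 m/s

60.6 m/s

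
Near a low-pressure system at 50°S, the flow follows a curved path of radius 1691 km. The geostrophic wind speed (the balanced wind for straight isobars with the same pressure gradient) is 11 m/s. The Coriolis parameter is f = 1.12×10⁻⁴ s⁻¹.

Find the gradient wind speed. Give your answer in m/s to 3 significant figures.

Around a low, centrifugal force acts outward with Coriolis, so pressure-gradient force balances both:
(1/ρ)|∂P/∂n| = fV + V²/R  →  V² + fR·V − fR·V_g = 0
With fR = 1.12×10⁻⁴ × 1691×10³ m = 189 m/s:
V = [−fR + √((fR)² + 4 fR V_g)]/2 = [−189 + √(189² + 4×189×11)]/2 = 10.4 m/s
Subgeostrophic (V < V_g = 11 m/s), as expected around a low.

10.4 m/s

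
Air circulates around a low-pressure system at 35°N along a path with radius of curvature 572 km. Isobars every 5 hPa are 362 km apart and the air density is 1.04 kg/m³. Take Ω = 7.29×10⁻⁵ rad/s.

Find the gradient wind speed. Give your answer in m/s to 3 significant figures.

Coriolis parameter at 35°N:
f = 2Ω sin φ = 2 × 7.29×10⁻⁵ × sin 35° = 8.36×10⁻⁵ s⁻¹
Pressure gradient: |∂P/∂n| = 500 Pa / 362000 m = 1.38×10⁻³ Pa/m
Geostrophic speed: V_g = |∂P/∂n|/(fρ) = 1.38×10⁻³/(8.36×10⁻⁵ × 1.04) = 15.9 m/s
Around a low, centrifugal force acts outward with Coriolis, so pressure-gradient force balances both:
(1/ρ)|∂P/∂n| = fV + V²/R  →  V² + fR·V − fR·V_g = 0
With fR = 8.36×10⁻⁵ × 572×10³ m = 47.8 m/s:
V = [−fR + √((fR)² + 4 fR V_g)]/2 = [−47.8 + √(47.8² + 4×47.8×15.9)]/2 = 12.6 m/s
Subgeostrophic (V < V_g = 15.9 m/s), as expected around a low.

12.6 m/s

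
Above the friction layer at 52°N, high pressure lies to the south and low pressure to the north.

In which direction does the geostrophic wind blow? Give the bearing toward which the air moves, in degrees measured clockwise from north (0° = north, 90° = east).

The pressure-gradient force points toward the north (bearing 000°).
Geostrophic balance: in the Northern Hemisphere the Coriolis force deflects motion to the right, so the geostrophic wind blows 90° to the right of the pressure-gradient force (low pressure on the left).
Rotating 000° by 90° clockwise gives 090° — the wind blows toward the east.

090°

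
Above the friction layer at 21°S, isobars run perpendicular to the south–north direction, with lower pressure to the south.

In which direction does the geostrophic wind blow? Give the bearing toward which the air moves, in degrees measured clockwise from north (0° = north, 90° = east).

The pressure-gradient force points toward the south (bearing 180°).
Geostrophic balance: in the Southern Hemisphere the Coriolis force deflects motion to the left, so the geostrophic wind blows 90° to the left of the pressure-gradient force (low pressure on the right).
Rotating 180° by 90° counterclockwise gives 090° — the wind blows toward the east.

090°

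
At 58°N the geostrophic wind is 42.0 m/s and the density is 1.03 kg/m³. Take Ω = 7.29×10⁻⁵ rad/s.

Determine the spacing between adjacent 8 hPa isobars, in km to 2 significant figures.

Coriolis parameter at 58°N:
f = 2Ω sin φ = 2 × 7.29×10⁻⁵ × sin 58° = 1.24×10⁻⁴ s⁻¹
Geostrophic balance rearranged: |∂P/∂n| = f ρ V_g
|∂P/∂n| = 1.24×10⁻⁴ × 1.03 × 42.0 = 5.35×10⁻³ Pa/m
Isobar spacing: Δn = ΔP/|∂P/∂n| = 800 Pa / 5.35×10⁻³ Pa/m = 149563 m ≈ 150 km

150 km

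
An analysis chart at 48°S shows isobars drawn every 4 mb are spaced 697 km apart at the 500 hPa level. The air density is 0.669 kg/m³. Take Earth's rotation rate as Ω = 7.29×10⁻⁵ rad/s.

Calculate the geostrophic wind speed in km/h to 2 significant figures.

29 km/h

Coriolis parameter at 48°S:
f = 2Ω sin φ = 2 × 7.29×10⁻⁵ × sin 48° = 1.08×10⁻⁴ s⁻¹
Pressure gradient: |∂P/∂n| = 400 Pa / 697000 m = 5.74×10⁻⁴ Pa/m
Geostrophic balance (pressure-gradient force = Coriolis force):
V_g = (1/(fρ)) |∂P/∂n| = 5.74×10⁻⁴ / (1.08×10⁻⁴ × 0.669) = 7.92 m/s
Converting: 7.92 m/s × 3.6 = 29 km/h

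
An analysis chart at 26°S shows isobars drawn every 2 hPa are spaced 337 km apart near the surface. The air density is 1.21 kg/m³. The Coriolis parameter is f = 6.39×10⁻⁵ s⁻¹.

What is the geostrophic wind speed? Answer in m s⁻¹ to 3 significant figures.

Pressure gradient: |∂P/∂n| = 200 Pa / 337000 m = 5.93×10⁻⁴ Pa/m
Geostrophic balance (pressure-gradient force = Coriolis force):
V_g = (1/(fρ)) |∂P/∂n| = 5.93×10⁻⁴ / (6.39×10⁻⁵ × 1.21) = 7.68 m/s

7.68 m s⁻¹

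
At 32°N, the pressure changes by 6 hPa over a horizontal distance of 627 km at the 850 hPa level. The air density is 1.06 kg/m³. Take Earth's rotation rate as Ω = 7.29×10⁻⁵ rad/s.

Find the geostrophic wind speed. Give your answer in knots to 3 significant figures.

22.7 knots

Coriolis parameter at 32°N:
f = 2Ω sin φ = 2 × 7.29×10⁻⁵ × sin 32° = 7.73×10⁻⁵ s⁻¹
Pressure gradient: |∂P/∂n| = 600 Pa / 627000 m = 9.57×10⁻⁴ Pa/m
Geostrophic balance (pressure-gradient force = Coriolis force):
V_g = (1/(fρ)) |∂P/∂n| = 9.57×10⁻⁴ / (7.73×10⁻⁵ × 1.06) = 11.7 m/s
Converting: 11.7 m/s × 1.944 = 22.7 knots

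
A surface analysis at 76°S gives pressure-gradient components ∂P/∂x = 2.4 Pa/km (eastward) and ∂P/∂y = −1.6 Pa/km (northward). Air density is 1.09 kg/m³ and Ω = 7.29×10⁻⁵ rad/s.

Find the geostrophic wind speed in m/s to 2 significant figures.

19 m/s

Coriolis parameter at 76°S:
f = 2Ω sin φ = 2 × 7.29×10⁻⁵ × sin 76° = 1.41×10⁻⁴ s⁻¹
In the Southern Hemisphere f is negative: f = −1.41×10⁻⁴ s⁻¹.
Component geostrophic relations (x east, y north):
u_g = −(1/(fρ)) ∂P/∂y,  v_g = (1/(fρ)) ∂P/∂x
u_g = −(−1.6×10⁻³)/(−1.41×10⁻⁴ × 1.09) = −10.4 m/s;  v_g = (2.4×10⁻³)/(−1.41×10⁻⁴ × 1.09) = −15.6 m/s
|V_g| = √(u_g² + v_g²) = 18.7 m/s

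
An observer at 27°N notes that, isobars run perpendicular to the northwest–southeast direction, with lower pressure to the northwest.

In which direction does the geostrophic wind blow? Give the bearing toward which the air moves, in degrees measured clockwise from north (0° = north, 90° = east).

The pressure-gradient force points toward the northwest (bearing 315°).
Geostrophic balance: in the Northern Hemisphere the Coriolis force deflects motion to the right, so the geostrophic wind blows 90° to the right of the pressure-gradient force (low pressure on the left).
Rotating 315° by 90° clockwise gives 045° — the wind blows toward the northeast.

045°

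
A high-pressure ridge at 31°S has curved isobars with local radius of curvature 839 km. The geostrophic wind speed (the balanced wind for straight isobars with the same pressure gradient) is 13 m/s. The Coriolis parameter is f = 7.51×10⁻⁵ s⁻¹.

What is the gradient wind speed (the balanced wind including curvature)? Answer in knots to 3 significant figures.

Around a high, pressure-gradient force acts outward with centrifugal, so Coriolis balances both:
fV = (1/ρ)|∂P/∂n| + V²/R  →  V² − fR·V + fR·V_g = 0
With fR = 7.51×10⁻⁵ × 839×10³ m = 63.0 m/s:
V = [fR − √((fR)² − 4 fR V_g)]/2 = [63.0 − √(63.0² − 4×63.0×13)]/2 = 18.3 m/s
Supergeostrophic (V > V_g = 13 m/s), as expected around a high.
Converting: 18.3 m/s × 1.944 = 35.6 knots

35.6 knots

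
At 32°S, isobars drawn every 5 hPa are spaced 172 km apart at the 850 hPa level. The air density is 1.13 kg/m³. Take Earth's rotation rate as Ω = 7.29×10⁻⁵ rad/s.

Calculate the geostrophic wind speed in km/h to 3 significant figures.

Coriolis parameter at 32°S:
f = 2Ω sin φ = 2 × 7.29×10⁻⁵ × sin 32° = 7.73×10⁻⁵ s⁻¹
Pressure gradient: |∂P/∂n| = 500 Pa / 172000 m = 2.91×10⁻³ Pa/m
Geostrophic balance (pressure-gradient force = Coriolis force):
V_g = (1/(fρ)) |∂P/∂n| = 2.91×10⁻³ / (7.73×10⁻⁵ × 1.13) = 33.3 m/s
Converting: 33.3 m/s × 3.6 = 120 km/h

120 km/h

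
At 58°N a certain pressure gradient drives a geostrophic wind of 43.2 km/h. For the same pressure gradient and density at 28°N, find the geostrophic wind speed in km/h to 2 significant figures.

With the same pressure gradient and density, V_g ∝ 1/f ∝ 1/sin φ.
V₂ = V₁ · sin φ₁ / sin φ₂ = 43.2 × sin 58° / sin 28°
V₂ = 43.2 × 0.8480/0.4695 = 78 km/h

78 km/h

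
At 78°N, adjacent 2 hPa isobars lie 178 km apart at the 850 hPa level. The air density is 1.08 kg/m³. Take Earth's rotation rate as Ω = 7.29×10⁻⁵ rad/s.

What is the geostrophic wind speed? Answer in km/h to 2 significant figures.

Coriolis parameter at 78°N:
f = 2Ω sin φ = 2 × 7.29×10⁻⁵ × sin 78° = 1.43×10⁻⁴ s⁻¹
Pressure gradient: |∂P/∂n| = 200 Pa / 178000 m = 1.12×10⁻³ Pa/m
Geostrophic balance (pressure-gradient force = Coriolis force):
V_g = (1/(fρ)) |∂P/∂n| = 1.12×10⁻³ / (1.43×10⁻⁴ × 1.08) = 7.29 m/s
Converting: 7.29 m/s × 3.6 = 26 km/h

26 km/h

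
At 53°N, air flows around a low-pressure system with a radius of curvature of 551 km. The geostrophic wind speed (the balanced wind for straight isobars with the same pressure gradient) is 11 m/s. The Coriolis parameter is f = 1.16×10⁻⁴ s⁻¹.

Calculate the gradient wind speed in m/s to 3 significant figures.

9.57 m/s

Around a low, centrifugal force acts outward with Coriolis, so pressure-gradient force balances both:
(1/ρ)|∂P/∂n| = fV + V²/R  →  V² + fR·V − fR·V_g = 0
With fR = 1.16×10⁻⁴ × 551×10³ m = 63.9 m/s:
V = [−fR + √((fR)² + 4 fR V_g)]/2 = [−63.9 + √(63.9² + 4×63.9×11)]/2 = 9.57 m/s
Subgeostrophic (V < V_g = 11 m/s), as expected around a low.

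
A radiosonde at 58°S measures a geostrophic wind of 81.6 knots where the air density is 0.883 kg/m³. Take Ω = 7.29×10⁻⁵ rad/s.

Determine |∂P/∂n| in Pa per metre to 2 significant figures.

4.6×10⁻³ Pa/m

Coriolis parameter at 58°S:
f = 2Ω sin φ = 2 × 7.29×10⁻⁵ × sin 58° = 1.24×10⁻⁴ s⁻¹
Wind speed in SI: 81.6 knots = 42.0 m/s
Geostrophic balance rearranged: |∂P/∂n| = f ρ V_g
|∂P/∂n| = 1.24×10⁻⁴ × 0.883 × 42.0 = 4.58×10⁻³ Pa/m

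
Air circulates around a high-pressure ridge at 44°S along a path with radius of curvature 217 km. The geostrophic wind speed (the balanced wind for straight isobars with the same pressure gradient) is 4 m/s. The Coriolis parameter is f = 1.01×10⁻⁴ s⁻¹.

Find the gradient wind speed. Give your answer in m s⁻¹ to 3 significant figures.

5.26 m s⁻¹

Around a high, pressure-gradient force acts outward with centrifugal, so Coriolis balances both:
fV = (1/ρ)|∂P/∂n| + V²/R  →  V² − fR·V + fR·V_g = 0
With fR = 1.01×10⁻⁴ × 217×10³ m = 21.9 m/s:
V = [fR − √((fR)² − 4 fR V_g)]/2 = [21.9 − √(21.9² − 4×21.9×4)]/2 = 5.26 m/s
Supergeostrophic (V > V_g = 4 m/s), as expected around a high.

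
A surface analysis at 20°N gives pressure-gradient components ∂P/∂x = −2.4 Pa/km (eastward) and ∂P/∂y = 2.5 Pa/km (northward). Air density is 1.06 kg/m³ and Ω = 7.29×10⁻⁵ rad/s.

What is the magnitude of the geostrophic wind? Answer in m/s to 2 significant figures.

66 m/s

Coriolis parameter at 20°N:
f = 2Ω sin φ = 2 × 7.29×10⁻⁵ × sin 20° = 4.99×10⁻⁵ s⁻¹
Component geostrophic relations (x east, y north):
u_g = −(1/(fρ)) ∂P/∂y,  v_g = (1/(fρ)) ∂P/∂x
u_g = −(2.5×10⁻³)/(4.99×10⁻⁵ × 1.06) = −47.3 m/s;  v_g = (−2.4×10⁻³)/(4.99×10⁻⁵ × 1.06) = −45.4 m/s
|V_g| = √(u_g² + v_g²) = 65.6 m/s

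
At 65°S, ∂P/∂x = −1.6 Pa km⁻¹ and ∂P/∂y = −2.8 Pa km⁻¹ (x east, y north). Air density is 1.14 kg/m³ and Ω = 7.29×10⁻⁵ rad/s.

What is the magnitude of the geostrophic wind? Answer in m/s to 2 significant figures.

21 m/s

Coriolis parameter at 65°S:
f = 2Ω sin φ = 2 × 7.29×10⁻⁵ × sin 65° = 1.32×10⁻⁴ s⁻¹
In the Southern Hemisphere f is negative: f = −1.32×10⁻⁴ s⁻¹.
Component geostrophic relations (x east, y north):
u_g = −(1/(fρ)) ∂P/∂y,  v_g = (1/(fρ)) ∂P/∂x
u_g = −(−2.8×10⁻³)/(−1.32×10⁻⁴ × 1.14) = −18.6 m/s;  v_g = (−1.6×10⁻³)/(−1.32×10⁻⁴ × 1.14) = 10.6 m/s
|V_g| = √(u_g² + v_g²) = 21.4 m/s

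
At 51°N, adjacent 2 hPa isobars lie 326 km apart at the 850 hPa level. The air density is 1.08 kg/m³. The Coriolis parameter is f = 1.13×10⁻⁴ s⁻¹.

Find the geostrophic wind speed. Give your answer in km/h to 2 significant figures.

Pressure gradient: |∂P/∂n| = 200 Pa / 326000 m = 6.13×10⁻⁴ Pa/m
Geostrophic balance (pressure-gradient force = Coriolis force):
V_g = (1/(fρ)) |∂P/∂n| = 6.13×10⁻⁴ / (1.13×10⁻⁴ × 1.08) = 5.03 m/s
Converting: 5.03 m/s × 3.6 = 18 km/h

18 km/h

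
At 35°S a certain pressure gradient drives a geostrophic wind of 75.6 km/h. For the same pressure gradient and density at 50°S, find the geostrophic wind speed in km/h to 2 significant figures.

With the same pressure gradient and density, V_g ∝ 1/f ∝ 1/sin φ.
V₂ = V₁ · sin φ₁ / sin φ₂ = 75.6 × sin 35° / sin 50°
V₂ = 75.6 × 0.5736/0.7660 = 57 km/h

57 km/h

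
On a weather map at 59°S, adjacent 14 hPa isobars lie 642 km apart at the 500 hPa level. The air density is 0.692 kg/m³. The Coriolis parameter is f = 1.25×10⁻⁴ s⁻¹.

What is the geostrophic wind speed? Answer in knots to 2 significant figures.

Pressure gradient: |∂P/∂n| = 1400 Pa / 642000 m = 2.18×10⁻³ Pa/m
Geostrophic balance (pressure-gradient force = Coriolis force):
V_g = (1/(fρ)) |∂P/∂n| = 2.18×10⁻³ / (1.25×10⁻⁴ × 0.692) = 25.2 m/s
Converting: 25.2 m/s × 1.944 = 49 knots

49 knots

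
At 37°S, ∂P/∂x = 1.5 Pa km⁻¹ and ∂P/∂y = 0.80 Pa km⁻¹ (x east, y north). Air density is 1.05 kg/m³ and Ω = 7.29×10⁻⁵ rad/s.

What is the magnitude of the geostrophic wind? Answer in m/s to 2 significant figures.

18 m/s

Coriolis parameter at 37°S:
f = 2Ω sin φ = 2 × 7.29×10⁻⁵ × sin 37° = 8.77×10⁻⁵ s⁻¹
In the Southern Hemisphere f is negative: f = −8.77×10⁻⁵ s⁻¹.
Component geostrophic relations (x east, y north):
u_g = −(1/(fρ)) ∂P/∂y,  v_g = (1/(fρ)) ∂P/∂x
u_g = −(0.80×10⁻³)/(−8.77×10⁻⁵ × 1.05) = 8.68 m/s;  v_g = (1.5×10⁻³)/(−8.77×10⁻⁵ × 1.05) = −16.3 m/s
|V_g| = √(u_g² + v_g²) = 18.5 m/s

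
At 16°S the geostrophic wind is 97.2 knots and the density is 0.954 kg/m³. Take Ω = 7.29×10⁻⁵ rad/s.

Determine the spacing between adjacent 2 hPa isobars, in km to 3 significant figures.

104 km

Coriolis parameter at 16°S:
f = 2Ω sin φ = 2 × 7.29×10⁻⁵ × sin 16° = 4.02×10⁻⁵ s⁻¹
Wind speed in SI: 97.2 knots = 50.0 m/s
Geostrophic balance rearranged: |∂P/∂n| = f ρ V_g
|∂P/∂n| = 4.02×10⁻⁵ × 0.954 × 50.0 = 1.92×10⁻³ Pa/m
Isobar spacing: Δn = ΔP/|∂P/∂n| = 200 Pa / 1.92×10⁻³ Pa/m = 104323 m ≈ 104 km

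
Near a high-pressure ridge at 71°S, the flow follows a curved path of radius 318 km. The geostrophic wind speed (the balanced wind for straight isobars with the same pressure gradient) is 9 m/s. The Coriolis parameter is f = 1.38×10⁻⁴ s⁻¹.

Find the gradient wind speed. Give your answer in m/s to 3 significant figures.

12.6 m/s

Around a high, pressure-gradient force acts outward with centrifugal, so Coriolis balances both:
fV = (1/ρ)|∂P/∂n| + V²/R  →  V² − fR·V + fR·V_g = 0
With fR = 1.38×10⁻⁴ × 318×10³ m = 43.9 m/s:
V = [fR − √((fR)² − 4 fR V_g)]/2 = [43.9 − √(43.9² − 4×43.9×9)]/2 = 12.6 m/s
Supergeostrophic (V > V_g = 9 m/s), as expected around a high.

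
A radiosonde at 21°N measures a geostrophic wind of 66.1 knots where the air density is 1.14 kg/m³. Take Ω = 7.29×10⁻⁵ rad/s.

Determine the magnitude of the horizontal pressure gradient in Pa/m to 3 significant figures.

Coriolis parameter at 21°N:
f = 2Ω sin φ = 2 × 7.29×10⁻⁵ × sin 21° = 5.23×10⁻⁵ s⁻¹
Wind speed in SI: 66.1 knots = 34.0 m/s
Geostrophic balance rearranged: |∂P/∂n| = f ρ V_g
|∂P/∂n| = 5.23×10⁻⁵ × 1.14 × 34.0 = 2.03×10⁻³ Pa/m

2.03×10⁻³ Pa/m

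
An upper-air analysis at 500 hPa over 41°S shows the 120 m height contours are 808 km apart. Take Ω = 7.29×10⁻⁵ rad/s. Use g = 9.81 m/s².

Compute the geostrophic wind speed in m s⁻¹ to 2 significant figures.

15 m s⁻¹

Coriolis parameter at 41°S:
f = 2Ω sin φ = 2 × 7.29×10⁻⁵ × sin 41° = 9.57×10⁻⁵ s⁻¹
Height gradient: |∂Z/∂n| = 120 m / 808000 m = 1.49×10⁻⁴
On a pressure surface, geostrophic balance gives V_g = (g/f)|∂Z/∂n|:
V_g = 9.81 × 1.49×10⁻⁴ / 9.57×10⁻⁵ = 15.2 m/s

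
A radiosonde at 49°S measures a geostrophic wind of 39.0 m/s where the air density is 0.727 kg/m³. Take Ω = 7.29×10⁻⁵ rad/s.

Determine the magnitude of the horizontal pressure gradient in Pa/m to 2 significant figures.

Coriolis parameter at 49°S:
f = 2Ω sin φ = 2 × 7.29×10⁻⁵ × sin 49° = 1.10×10⁻⁴ s⁻¹
Geostrophic balance rearranged: |∂P/∂n| = f ρ V_g
|∂P/∂n| = 1.10×10⁻⁴ × 0.727 × 39.0 = 3.12×10⁻³ Pa/m

3.1×10⁻³ Pa/m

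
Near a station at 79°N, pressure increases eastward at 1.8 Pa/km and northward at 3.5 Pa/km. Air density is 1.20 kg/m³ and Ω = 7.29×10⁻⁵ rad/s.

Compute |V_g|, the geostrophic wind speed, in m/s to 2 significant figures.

23 m/s

Coriolis parameter at 79°N:
f = 2Ω sin φ = 2 × 7.29×10⁻⁵ × sin 79° = 1.43×10⁻⁴ s⁻¹
Component geostrophic relations (x east, y north):
u_g = −(1/(fρ)) ∂P/∂y,  v_g = (1/(fρ)) ∂P/∂x
u_g = −(3.5×10⁻³)/(1.43×10⁻⁴ × 1.20) = −20.4 m/s;  v_g = (1.8×10⁻³)/(1.43×10⁻⁴ × 1.20) = 10.5 m/s
|V_g| = √(u_g² + v_g²) = 22.9 m/s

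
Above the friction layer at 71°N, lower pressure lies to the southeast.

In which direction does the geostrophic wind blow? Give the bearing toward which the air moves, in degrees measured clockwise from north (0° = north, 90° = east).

The pressure-gradient force points toward the southeast (bearing 135°).
Geostrophic balance: in the Northern Hemisphere the Coriolis force deflects motion to the right, so the geostrophic wind blows 90° to the right of the pressure-gradient force (low pressure on the left).
Rotating 135° by 90° clockwise gives 225° — the wind blows toward the southwest.

225°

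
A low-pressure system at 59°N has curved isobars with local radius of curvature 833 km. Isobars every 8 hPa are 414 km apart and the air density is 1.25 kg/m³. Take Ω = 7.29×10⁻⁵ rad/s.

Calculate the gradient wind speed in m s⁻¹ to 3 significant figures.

Coriolis parameter at 59°N:
f = 2Ω sin φ = 2 × 7.29×10⁻⁵ × sin 59° = 1.25×10⁻⁴ s⁻¹
Pressure gradient: |∂P/∂n| = 800 Pa / 414000 m = 1.93×10⁻³ Pa/m
Geostrophic speed: V_g = |∂P/∂n|/(fρ) = 1.93×10⁻³/(1.25×10⁻⁴ × 1.25) = 12.4 m/s
Around a low, centrifugal force acts outward with Coriolis, so pressure-gradient force balances both:
(1/ρ)|∂P/∂n| = fV + V²/R  →  V² + fR·V − fR·V_g = 0
With fR = 1.25×10⁻⁴ × 833×10³ m = 104 m/s:
V = [−fR + √((fR)² + 4 fR V_g)]/2 = [−104 + √(104² + 4×104×12.4)]/2 = 11.2 m/s
Subgeostrophic (V < V_g = 12.4 m/s), as expected around a low.

11.2 m s⁻¹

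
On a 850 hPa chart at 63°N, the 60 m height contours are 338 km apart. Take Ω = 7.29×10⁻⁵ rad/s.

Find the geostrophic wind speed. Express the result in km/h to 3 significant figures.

48.3 km/h

Coriolis parameter at 63°N:
f = 2Ω sin φ = 2 × 7.29×10⁻⁵ × sin 63° = 1.30×10⁻⁴ s⁻¹
Height gradient: |∂Z/∂n| = 60 m / 338000 m = 1.78×10⁻⁴
On a pressure surface, geostrophic balance gives V_g = (g/f)|∂Z/∂n|:
V_g = 9.81 × 1.78×10⁻⁴ / 1.30×10⁻⁴ = 13.4 m/s
Converting: 13.4 m/s × 3.6 = 48.3 km/h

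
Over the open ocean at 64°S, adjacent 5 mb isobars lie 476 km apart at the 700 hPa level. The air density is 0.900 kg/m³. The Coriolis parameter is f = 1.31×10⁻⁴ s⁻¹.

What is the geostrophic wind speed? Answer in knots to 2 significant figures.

Pressure gradient: |∂P/∂n| = 500 Pa / 476000 m = 1.05×10⁻³ Pa/m
Geostrophic balance (pressure-gradient force = Coriolis force):
V_g = (1/(fρ)) |∂P/∂n| = 1.05×10⁻³ / (1.31×10⁻⁴ × 0.900) = 8.91 m/s
Converting: 8.91 m/s × 1.944 = 17 knots

17 knots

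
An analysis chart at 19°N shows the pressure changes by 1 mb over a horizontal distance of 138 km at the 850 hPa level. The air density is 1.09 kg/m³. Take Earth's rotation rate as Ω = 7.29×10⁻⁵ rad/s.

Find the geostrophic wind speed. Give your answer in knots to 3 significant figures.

Coriolis parameter at 19°N:
f = 2Ω sin φ = 2 × 7.29×10⁻⁵ × sin 19° = 4.75×10⁻⁵ s⁻¹
Pressure gradient: |∂P/∂n| = 100 Pa / 138000 m = 7.25×10⁻⁴ Pa/m
Geostrophic balance (pressure-gradient force = Coriolis force):
V_g = (1/(fρ)) |∂P/∂n| = 7.25×10⁻⁴ / (4.75×10⁻⁵ × 1.09) = 14.0 m/s
Converting: 14.0 m/s × 1.944 = 27.2 knots

27.2 knots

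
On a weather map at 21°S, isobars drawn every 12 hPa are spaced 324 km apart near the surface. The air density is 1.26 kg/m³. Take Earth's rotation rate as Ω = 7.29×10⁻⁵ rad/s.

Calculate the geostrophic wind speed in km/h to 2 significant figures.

Coriolis parameter at 21°S:
f = 2Ω sin φ = 2 × 7.29×10⁻⁵ × sin 21° = 5.23×10⁻⁵ s⁻¹
Pressure gradient: |∂P/∂n| = 1200 Pa / 324000 m = 3.70×10⁻³ Pa/m
Geostrophic balance (pressure-gradient force = Coriolis force):
V_g = (1/(fρ)) |∂P/∂n| = 3.70×10⁻³ / (5.23×10⁻⁵ × 1.26) = 56.3 m/s
Converting: 56.3 m/s × 3.6 = 200 km/h

200 km/h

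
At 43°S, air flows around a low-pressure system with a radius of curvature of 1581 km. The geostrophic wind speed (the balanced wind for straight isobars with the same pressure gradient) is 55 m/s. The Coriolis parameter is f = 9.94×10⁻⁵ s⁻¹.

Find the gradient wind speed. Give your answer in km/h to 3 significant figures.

155 km/h

Around a low, centrifugal force acts outward with Coriolis, so pressure-gradient force balances both:
(1/ρ)|∂P/∂n| = fV + V²/R  →  V² + fR·V − fR·V_g = 0
With fR = 9.94×10⁻⁵ × 1581×10³ m = 157 m/s:
V = [−fR + √((fR)² + 4 fR V_g)]/2 = [−157 + √(157² + 4×157×55)]/2 = 43.2 m/s
Subgeostrophic (V < V_g = 55 m/s), as expected around a low.
Converting: 43.2 m/s × 3.6 = 155 km/h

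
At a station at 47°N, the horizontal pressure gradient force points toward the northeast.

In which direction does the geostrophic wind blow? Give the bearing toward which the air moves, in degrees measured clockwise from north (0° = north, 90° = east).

135°

The pressure-gradient force points toward the northeast (bearing 045°).
Geostrophic balance: in the Northern Hemisphere the Coriolis force deflects motion to the right, so the geostrophic wind blows 90° to the right of the pressure-gradient force (low pressure on the left).
Rotating 045° by 90° clockwise gives 135° — the wind blows toward the southeast.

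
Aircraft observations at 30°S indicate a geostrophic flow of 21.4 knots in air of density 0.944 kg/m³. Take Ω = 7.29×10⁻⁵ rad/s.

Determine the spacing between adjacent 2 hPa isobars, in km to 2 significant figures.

Coriolis parameter at 30°S:
f = 2Ω sin φ = 2 × 7.29×10⁻⁵ × sin 30° = 7.29×10⁻⁵ s⁻¹
Wind speed in SI: 21.4 knots = 11.0 m/s
Geostrophic balance rearranged: |∂P/∂n| = f ρ V_g
|∂P/∂n| = 7.29×10⁻⁵ × 0.944 × 11.0 = 7.58×10⁻⁴ Pa/m
Isobar spacing: Δn = ΔP/|∂P/∂n| = 200 Pa / 7.58×10⁻⁴ Pa/m = 263985 m ≈ 260 km

260 km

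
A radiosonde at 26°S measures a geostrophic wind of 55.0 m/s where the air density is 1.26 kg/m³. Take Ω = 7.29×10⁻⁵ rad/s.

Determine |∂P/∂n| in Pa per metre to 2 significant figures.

4.4×10⁻³ Pa/m

Coriolis parameter at 26°S:
f = 2Ω sin φ = 2 × 7.29×10⁻⁵ × sin 26° = 6.39×10⁻⁵ s⁻¹
Geostrophic balance rearranged: |∂P/∂n| = f ρ V_g
|∂P/∂n| = 6.39×10⁻⁵ × 1.26 × 55.0 = 4.43×10⁻³ Pa/m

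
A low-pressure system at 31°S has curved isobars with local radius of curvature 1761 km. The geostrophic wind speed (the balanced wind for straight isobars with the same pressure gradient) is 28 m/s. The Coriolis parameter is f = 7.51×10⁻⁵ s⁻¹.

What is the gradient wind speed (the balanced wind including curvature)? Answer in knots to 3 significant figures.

Around a low, centrifugal force acts outward with Coriolis, so pressure-gradient force balances both:
(1/ρ)|∂P/∂n| = fV + V²/R  →  V² + fR·V − fR·V_g = 0
With fR = 7.51×10⁻⁵ × 1761×10³ m = 132 m/s:
V = [−fR + √((fR)² + 4 fR V_g)]/2 = [−132 + √(132² + 4×132×28)]/2 = 23.7 m/s
Subgeostrophic (V < V_g = 28 m/s), as expected around a low.
Converting: 23.7 m/s × 1.944 = 46.1 knots

46.1 knots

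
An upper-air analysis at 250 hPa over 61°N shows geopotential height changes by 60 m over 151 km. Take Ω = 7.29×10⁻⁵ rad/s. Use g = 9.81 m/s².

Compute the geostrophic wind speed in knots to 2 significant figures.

Coriolis parameter at 61°N:
f = 2Ω sin φ = 2 × 7.29×10⁻⁵ × sin 61° = 1.28×10⁻⁴ s⁻¹
Height gradient: |∂Z/∂n| = 60 m / 151000 m = 3.97×10⁻⁴
On a pressure surface, geostrophic balance gives V_g = (g/f)|∂Z/∂n|:
V_g = 9.81 × 3.97×10⁻⁴ / 1.28×10⁻⁴ = 30.6 m/s
Converting: 30.6 m/s × 1.944 = 59 knots

59 knots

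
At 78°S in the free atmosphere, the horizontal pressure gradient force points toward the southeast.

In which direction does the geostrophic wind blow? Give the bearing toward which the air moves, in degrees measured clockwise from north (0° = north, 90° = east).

The pressure-gradient force points toward the southeast (bearing 135°).
Geostrophic balance: in the Southern Hemisphere the Coriolis force deflects motion to the left, so the geostrophic wind blows 90° to the left of the pressure-gradient force (low pressure on the right).
Rotating 135° by 90° counterclockwise gives 045° — the wind blows toward the northeast.

045°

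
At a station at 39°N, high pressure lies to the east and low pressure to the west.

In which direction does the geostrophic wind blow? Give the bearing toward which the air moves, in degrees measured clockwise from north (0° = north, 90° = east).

000°

The pressure-gradient force points toward the west (bearing 270°).
Geostrophic balance: in the Northern Hemisphere the Coriolis force deflects motion to the right, so the geostrophic wind blows 90° to the right of the pressure-gradient force (low pressure on the left).
Rotating 270° by 90° clockwise gives 000° — the wind blows toward the north.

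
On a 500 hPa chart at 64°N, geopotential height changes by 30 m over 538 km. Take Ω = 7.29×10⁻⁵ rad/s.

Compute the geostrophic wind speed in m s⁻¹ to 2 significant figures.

4.2 m s⁻¹

Coriolis parameter at 64°N:
f = 2Ω sin φ = 2 × 7.29×10⁻⁵ × sin 64° = 1.31×10⁻⁴ s⁻¹
Height gradient: |∂Z/∂n| = 30 m / 538000 m = 5.58×10⁻⁵
On a pressure surface, geostrophic balance gives V_g = (g/f)|∂Z/∂n|:
V_g = 9.81 × 5.58×10⁻⁵ / 1.31×10⁻⁴ = 4.17 m/s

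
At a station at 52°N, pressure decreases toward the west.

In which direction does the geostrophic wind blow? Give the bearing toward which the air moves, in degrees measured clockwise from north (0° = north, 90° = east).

The pressure-gradient force points toward the west (bearing 270°).
Geostrophic balance: in the Northern Hemisphere the Coriolis force deflects motion to the right, so the geostrophic wind blows 90° to the right of the pressure-gradient force (low pressure on the left).
Rotating 270° by 90° clockwise gives 000° — the wind blows toward the north.

000°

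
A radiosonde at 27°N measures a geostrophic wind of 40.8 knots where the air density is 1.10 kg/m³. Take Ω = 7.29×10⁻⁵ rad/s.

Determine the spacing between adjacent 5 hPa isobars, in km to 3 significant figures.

327 km

Coriolis parameter at 27°N:
f = 2Ω sin φ = 2 × 7.29×10⁻⁵ × sin 27° = 6.62×10⁻⁵ s⁻¹
Wind speed in SI: 40.8 knots = 21.0 m/s
Geostrophic balance rearranged: |∂P/∂n| = f ρ V_g
|∂P/∂n| = 6.62×10⁻⁵ × 1.10 × 21.0 = 1.53×10⁻³ Pa/m
Isobar spacing: Δn = ΔP/|∂P/∂n| = 500 Pa / 1.53×10⁻³ Pa/m = 327171 m ≈ 327 km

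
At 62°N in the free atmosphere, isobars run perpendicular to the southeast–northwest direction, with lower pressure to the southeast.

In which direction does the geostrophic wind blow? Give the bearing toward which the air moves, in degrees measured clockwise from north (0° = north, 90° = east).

The pressure-gradient force points toward the southeast (bearing 135°).
Geostrophic balance: in the Northern Hemisphere the Coriolis force deflects motion to the right, so the geostrophic wind blows 90° to the right of the pressure-gradient force (low pressure on the left).
Rotating 135° by 90° clockwise gives 225° — the wind blows toward the southwest.

225°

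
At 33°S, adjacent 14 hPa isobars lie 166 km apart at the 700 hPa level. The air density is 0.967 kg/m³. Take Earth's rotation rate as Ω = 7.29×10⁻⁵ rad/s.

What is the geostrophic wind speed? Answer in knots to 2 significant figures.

Coriolis parameter at 33°S:
f = 2Ω sin φ = 2 × 7.29×10⁻⁵ × sin 33° = 7.94×10⁻⁵ s⁻¹
Pressure gradient: |∂P/∂n| = 1400 Pa / 166000 m = 8.43×10⁻³ Pa/m
Geostrophic balance (pressure-gradient force = Coriolis force):
V_g = (1/(fρ)) |∂P/∂n| = 8.43×10⁻³ / (7.94×10⁻⁵ × 0.967) = 110 m/s
Converting: 110 m/s × 1.944 = 210 knots

210 knots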